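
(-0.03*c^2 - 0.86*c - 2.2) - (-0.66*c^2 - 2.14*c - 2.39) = 0.63*c^2 + 1.28*c + 0.19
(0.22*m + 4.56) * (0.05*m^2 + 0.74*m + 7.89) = 0.011*m^3 + 0.3908*m^2 + 5.1102*m + 35.9784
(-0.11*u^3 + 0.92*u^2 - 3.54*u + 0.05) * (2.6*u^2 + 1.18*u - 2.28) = -0.286*u^5 + 2.2622*u^4 - 7.8676*u^3 - 6.1448*u^2 + 8.1302*u - 0.114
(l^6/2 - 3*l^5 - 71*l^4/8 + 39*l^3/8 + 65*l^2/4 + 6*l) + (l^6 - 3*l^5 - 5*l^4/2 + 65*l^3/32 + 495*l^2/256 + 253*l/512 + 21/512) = 3*l^6/2 - 6*l^5 - 91*l^4/8 + 221*l^3/32 + 4655*l^2/256 + 3325*l/512 + 21/512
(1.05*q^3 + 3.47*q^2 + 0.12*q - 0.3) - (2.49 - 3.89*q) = 1.05*q^3 + 3.47*q^2 + 4.01*q - 2.79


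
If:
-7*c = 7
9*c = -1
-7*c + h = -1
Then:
No Solution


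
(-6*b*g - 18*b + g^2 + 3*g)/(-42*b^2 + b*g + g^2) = (g + 3)/(7*b + g)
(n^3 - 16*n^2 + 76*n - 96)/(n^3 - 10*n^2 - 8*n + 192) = (n - 2)/(n + 4)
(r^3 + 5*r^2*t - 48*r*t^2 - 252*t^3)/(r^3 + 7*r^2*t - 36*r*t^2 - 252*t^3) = (r^2 - r*t - 42*t^2)/(r^2 + r*t - 42*t^2)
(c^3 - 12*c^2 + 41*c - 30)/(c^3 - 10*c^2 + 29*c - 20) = (c - 6)/(c - 4)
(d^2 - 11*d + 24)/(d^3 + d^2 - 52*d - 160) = (d - 3)/(d^2 + 9*d + 20)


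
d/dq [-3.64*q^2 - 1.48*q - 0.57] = -7.28*q - 1.48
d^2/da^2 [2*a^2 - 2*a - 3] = 4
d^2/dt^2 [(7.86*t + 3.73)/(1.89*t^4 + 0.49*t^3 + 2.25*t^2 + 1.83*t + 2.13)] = (336.920472*t^7 + 382.944996*t^6 + 315.501606*t^5 + 185.141334*t^4 - 449.95266*t^3 - 145.26522*t^2 - 157.222656*t - 72.044244)/(6.751269*t^12 + 5.250987*t^11 + 25.473042*t^10 + 32.230828*t^9 + 63.319347*t^8 + 67.288032*t^7 + 98.365527*t^6 + 91.008144*t^5 + 92.138499*t^4 + 65.41938*t^3 + 52.023546*t^2 + 24.907581*t + 9.663597)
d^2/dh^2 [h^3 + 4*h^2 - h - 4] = 6*h + 8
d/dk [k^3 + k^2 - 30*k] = 3*k^2 + 2*k - 30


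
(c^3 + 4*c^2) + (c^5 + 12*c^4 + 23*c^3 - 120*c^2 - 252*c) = c^5 + 12*c^4 + 24*c^3 - 116*c^2 - 252*c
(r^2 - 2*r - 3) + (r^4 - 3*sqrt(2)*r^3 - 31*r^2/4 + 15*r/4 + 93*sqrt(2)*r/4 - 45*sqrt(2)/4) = r^4 - 3*sqrt(2)*r^3 - 27*r^2/4 + 7*r/4 + 93*sqrt(2)*r/4 - 45*sqrt(2)/4 - 3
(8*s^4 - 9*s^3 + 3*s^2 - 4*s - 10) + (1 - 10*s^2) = 8*s^4 - 9*s^3 - 7*s^2 - 4*s - 9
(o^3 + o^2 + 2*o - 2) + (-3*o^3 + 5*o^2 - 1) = -2*o^3 + 6*o^2 + 2*o - 3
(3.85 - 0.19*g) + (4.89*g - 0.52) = 4.7*g + 3.33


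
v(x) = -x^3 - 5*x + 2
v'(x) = -3*x^2 - 5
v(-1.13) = 9.09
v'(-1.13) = -8.83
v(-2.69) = 34.92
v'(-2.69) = -26.71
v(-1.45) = 12.30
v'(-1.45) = -11.31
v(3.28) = -49.69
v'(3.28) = -37.28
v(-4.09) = 90.87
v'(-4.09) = -55.18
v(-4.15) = 94.22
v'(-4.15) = -56.67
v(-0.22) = 3.11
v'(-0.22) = -5.15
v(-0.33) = 3.69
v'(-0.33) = -5.33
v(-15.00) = 3452.00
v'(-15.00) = -680.00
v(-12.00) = 1790.00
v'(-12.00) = -437.00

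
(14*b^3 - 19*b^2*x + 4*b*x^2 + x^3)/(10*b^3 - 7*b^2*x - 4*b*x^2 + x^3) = (-14*b^2 + 5*b*x + x^2)/(-10*b^2 - 3*b*x + x^2)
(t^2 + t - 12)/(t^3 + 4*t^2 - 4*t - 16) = (t - 3)/(t^2 - 4)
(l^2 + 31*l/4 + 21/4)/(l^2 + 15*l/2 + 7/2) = (4*l + 3)/(2*(2*l + 1))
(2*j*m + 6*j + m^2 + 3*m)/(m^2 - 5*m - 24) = (2*j + m)/(m - 8)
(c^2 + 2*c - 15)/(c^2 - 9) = (c + 5)/(c + 3)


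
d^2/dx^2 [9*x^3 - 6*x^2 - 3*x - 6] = 54*x - 12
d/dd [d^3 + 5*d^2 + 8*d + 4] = 3*d^2 + 10*d + 8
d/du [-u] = -1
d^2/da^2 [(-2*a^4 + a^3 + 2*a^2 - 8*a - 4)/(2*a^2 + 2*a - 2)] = (-2*a^6 - 6*a^5 + 8*a^3 - 21*a^2 - 33*a - 14)/(a^6 + 3*a^5 - 5*a^3 + 3*a - 1)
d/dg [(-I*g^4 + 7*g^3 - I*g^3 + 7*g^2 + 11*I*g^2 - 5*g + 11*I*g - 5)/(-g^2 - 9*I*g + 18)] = (2*I*g^5 + g^4*(-34 + I) + g^3*(-18 - 198*I) + g^2*(472 - 106*I) + g*(242 + 396*I) - 90 + 153*I)/(g^4 + 18*I*g^3 - 117*g^2 - 324*I*g + 324)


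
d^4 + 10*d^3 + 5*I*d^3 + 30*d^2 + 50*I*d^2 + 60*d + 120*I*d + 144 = (d + 4)*(d + 6)*(d - I)*(d + 6*I)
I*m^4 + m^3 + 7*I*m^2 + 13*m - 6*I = (m - 2*I)*(m - I)*(m + 3*I)*(I*m + 1)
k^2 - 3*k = k*(k - 3)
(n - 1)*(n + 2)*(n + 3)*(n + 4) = n^4 + 8*n^3 + 17*n^2 - 2*n - 24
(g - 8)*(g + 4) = g^2 - 4*g - 32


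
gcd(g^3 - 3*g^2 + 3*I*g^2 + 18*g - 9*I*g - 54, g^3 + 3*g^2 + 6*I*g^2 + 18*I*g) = g + 6*I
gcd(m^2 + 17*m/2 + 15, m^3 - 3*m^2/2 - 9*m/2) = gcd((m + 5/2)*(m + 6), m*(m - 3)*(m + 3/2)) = 1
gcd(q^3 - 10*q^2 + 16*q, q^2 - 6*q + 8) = q - 2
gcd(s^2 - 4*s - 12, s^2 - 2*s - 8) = s + 2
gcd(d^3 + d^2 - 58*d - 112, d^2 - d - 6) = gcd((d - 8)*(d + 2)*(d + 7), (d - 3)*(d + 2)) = d + 2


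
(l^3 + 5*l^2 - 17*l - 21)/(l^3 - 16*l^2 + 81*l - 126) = (l^2 + 8*l + 7)/(l^2 - 13*l + 42)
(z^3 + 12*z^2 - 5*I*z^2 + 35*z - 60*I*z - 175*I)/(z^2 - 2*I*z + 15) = (z^2 + 12*z + 35)/(z + 3*I)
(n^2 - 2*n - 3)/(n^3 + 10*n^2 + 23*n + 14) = (n - 3)/(n^2 + 9*n + 14)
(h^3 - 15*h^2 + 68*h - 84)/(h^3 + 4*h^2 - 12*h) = (h^2 - 13*h + 42)/(h*(h + 6))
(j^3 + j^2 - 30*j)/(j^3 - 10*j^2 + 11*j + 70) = j*(j + 6)/(j^2 - 5*j - 14)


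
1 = 1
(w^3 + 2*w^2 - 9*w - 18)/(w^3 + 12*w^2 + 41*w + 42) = (w - 3)/(w + 7)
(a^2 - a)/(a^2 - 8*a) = (a - 1)/(a - 8)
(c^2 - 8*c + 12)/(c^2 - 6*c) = (c - 2)/c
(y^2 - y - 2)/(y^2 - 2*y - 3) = (y - 2)/(y - 3)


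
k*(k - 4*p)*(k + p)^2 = k^4 - 2*k^3*p - 7*k^2*p^2 - 4*k*p^3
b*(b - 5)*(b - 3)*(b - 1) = b^4 - 9*b^3 + 23*b^2 - 15*b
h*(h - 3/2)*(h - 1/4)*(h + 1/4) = h^4 - 3*h^3/2 - h^2/16 + 3*h/32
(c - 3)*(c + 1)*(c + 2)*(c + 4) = c^4 + 4*c^3 - 7*c^2 - 34*c - 24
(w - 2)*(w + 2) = w^2 - 4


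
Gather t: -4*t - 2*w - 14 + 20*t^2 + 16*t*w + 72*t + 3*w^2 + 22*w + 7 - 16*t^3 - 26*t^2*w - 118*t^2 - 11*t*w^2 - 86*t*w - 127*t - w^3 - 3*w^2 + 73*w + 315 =-16*t^3 + t^2*(-26*w - 98) + t*(-11*w^2 - 70*w - 59) - w^3 + 93*w + 308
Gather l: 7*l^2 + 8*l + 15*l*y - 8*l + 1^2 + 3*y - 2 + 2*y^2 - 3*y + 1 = 7*l^2 + 15*l*y + 2*y^2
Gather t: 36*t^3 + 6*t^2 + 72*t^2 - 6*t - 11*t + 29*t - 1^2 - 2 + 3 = 36*t^3 + 78*t^2 + 12*t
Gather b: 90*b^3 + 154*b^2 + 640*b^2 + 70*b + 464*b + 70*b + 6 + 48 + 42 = 90*b^3 + 794*b^2 + 604*b + 96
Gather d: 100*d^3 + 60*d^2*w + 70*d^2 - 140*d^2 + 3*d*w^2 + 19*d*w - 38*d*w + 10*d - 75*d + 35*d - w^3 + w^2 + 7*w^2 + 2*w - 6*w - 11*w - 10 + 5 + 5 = 100*d^3 + d^2*(60*w - 70) + d*(3*w^2 - 19*w - 30) - w^3 + 8*w^2 - 15*w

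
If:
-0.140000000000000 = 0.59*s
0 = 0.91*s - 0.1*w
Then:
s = -0.24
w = -2.16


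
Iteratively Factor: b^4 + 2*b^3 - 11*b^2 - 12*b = (b + 1)*(b^3 + b^2 - 12*b) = b*(b + 1)*(b^2 + b - 12) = b*(b - 3)*(b + 1)*(b + 4)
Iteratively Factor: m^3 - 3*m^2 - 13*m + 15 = (m - 5)*(m^2 + 2*m - 3) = (m - 5)*(m + 3)*(m - 1)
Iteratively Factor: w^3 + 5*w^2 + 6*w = (w)*(w^2 + 5*w + 6) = w*(w + 3)*(w + 2)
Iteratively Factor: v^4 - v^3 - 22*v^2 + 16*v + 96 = (v - 4)*(v^3 + 3*v^2 - 10*v - 24) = (v - 4)*(v + 2)*(v^2 + v - 12) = (v - 4)*(v - 3)*(v + 2)*(v + 4)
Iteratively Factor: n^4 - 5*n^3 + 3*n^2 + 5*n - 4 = (n - 4)*(n^3 - n^2 - n + 1) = (n - 4)*(n - 1)*(n^2 - 1) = (n - 4)*(n - 1)^2*(n + 1)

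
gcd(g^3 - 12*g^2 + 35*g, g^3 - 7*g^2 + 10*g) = g^2 - 5*g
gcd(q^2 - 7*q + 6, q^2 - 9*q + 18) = q - 6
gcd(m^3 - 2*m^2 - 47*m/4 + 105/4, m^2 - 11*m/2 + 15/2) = m^2 - 11*m/2 + 15/2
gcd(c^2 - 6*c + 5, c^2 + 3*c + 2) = 1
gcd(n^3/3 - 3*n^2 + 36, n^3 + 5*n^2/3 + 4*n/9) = 1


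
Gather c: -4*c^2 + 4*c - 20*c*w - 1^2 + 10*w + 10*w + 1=-4*c^2 + c*(4 - 20*w) + 20*w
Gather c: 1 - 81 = -80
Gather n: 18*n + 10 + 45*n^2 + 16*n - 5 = 45*n^2 + 34*n + 5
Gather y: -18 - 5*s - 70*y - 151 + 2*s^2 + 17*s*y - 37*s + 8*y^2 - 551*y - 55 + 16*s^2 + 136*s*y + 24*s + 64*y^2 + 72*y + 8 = 18*s^2 - 18*s + 72*y^2 + y*(153*s - 549) - 216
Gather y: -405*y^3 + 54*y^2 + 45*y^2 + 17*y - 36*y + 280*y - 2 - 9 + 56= -405*y^3 + 99*y^2 + 261*y + 45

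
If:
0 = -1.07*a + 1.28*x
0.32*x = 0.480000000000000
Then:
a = 1.79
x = 1.50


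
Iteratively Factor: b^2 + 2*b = (b + 2)*(b)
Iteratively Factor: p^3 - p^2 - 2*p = (p)*(p^2 - p - 2) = p*(p - 2)*(p + 1)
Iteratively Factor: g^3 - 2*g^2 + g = (g)*(g^2 - 2*g + 1) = g*(g - 1)*(g - 1)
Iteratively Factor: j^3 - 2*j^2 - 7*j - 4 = (j + 1)*(j^2 - 3*j - 4) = (j - 4)*(j + 1)*(j + 1)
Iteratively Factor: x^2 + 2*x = (x)*(x + 2)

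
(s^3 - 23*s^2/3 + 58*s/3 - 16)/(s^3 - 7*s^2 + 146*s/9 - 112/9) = 3*(s - 3)/(3*s - 7)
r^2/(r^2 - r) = r/(r - 1)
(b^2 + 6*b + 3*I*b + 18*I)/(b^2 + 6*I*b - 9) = (b + 6)/(b + 3*I)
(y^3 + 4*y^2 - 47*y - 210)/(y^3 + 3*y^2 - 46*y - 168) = (y + 5)/(y + 4)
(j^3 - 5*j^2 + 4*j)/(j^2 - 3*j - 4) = j*(j - 1)/(j + 1)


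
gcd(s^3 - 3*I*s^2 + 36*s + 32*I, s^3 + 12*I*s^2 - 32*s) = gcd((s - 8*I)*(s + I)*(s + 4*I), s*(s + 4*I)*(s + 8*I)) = s + 4*I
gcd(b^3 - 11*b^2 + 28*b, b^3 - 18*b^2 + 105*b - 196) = b^2 - 11*b + 28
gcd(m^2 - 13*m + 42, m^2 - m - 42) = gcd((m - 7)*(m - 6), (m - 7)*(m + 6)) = m - 7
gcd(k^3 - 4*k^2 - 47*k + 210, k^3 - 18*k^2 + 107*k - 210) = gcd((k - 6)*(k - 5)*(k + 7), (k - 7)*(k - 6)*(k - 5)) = k^2 - 11*k + 30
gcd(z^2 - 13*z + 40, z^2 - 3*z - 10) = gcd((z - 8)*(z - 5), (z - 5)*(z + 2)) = z - 5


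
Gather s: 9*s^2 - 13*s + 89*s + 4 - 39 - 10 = 9*s^2 + 76*s - 45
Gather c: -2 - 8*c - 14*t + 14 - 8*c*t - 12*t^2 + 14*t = c*(-8*t - 8) - 12*t^2 + 12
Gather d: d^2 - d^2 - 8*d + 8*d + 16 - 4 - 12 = 0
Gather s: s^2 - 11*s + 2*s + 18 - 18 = s^2 - 9*s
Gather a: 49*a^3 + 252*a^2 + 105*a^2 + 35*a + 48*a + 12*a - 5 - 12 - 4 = 49*a^3 + 357*a^2 + 95*a - 21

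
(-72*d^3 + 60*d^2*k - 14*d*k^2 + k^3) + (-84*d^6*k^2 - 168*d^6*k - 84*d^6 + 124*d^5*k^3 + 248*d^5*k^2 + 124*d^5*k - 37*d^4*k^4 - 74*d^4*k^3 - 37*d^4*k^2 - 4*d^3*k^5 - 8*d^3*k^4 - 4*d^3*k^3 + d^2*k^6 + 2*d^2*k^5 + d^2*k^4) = -84*d^6*k^2 - 168*d^6*k - 84*d^6 + 124*d^5*k^3 + 248*d^5*k^2 + 124*d^5*k - 37*d^4*k^4 - 74*d^4*k^3 - 37*d^4*k^2 - 4*d^3*k^5 - 8*d^3*k^4 - 4*d^3*k^3 - 72*d^3 + d^2*k^6 + 2*d^2*k^5 + d^2*k^4 + 60*d^2*k - 14*d*k^2 + k^3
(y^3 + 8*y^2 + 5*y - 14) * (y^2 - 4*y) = y^5 + 4*y^4 - 27*y^3 - 34*y^2 + 56*y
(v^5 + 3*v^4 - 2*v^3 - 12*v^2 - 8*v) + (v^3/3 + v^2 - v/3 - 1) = v^5 + 3*v^4 - 5*v^3/3 - 11*v^2 - 25*v/3 - 1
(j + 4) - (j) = 4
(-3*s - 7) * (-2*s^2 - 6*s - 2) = 6*s^3 + 32*s^2 + 48*s + 14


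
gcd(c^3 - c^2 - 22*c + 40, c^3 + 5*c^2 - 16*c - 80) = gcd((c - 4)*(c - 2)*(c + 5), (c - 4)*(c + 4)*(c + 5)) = c^2 + c - 20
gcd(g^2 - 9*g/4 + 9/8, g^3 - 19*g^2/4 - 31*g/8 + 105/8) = g - 3/2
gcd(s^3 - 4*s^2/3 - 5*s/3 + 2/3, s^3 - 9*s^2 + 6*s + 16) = s^2 - s - 2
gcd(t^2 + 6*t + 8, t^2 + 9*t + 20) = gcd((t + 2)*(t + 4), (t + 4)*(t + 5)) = t + 4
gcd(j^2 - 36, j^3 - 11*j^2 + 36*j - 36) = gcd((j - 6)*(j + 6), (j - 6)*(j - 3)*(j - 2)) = j - 6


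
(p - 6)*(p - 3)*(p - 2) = p^3 - 11*p^2 + 36*p - 36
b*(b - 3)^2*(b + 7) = b^4 + b^3 - 33*b^2 + 63*b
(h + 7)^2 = h^2 + 14*h + 49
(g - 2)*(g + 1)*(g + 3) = g^3 + 2*g^2 - 5*g - 6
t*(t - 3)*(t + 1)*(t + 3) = t^4 + t^3 - 9*t^2 - 9*t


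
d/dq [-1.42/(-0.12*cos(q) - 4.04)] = 0.1704*sin(q)/(0.12*cos(q) + 4.04)^2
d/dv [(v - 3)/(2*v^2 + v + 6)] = (2*v^2 + v - (v - 3)*(4*v + 1) + 6)/(2*v^2 + v + 6)^2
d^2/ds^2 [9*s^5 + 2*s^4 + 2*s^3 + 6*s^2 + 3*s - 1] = 180*s^3 + 24*s^2 + 12*s + 12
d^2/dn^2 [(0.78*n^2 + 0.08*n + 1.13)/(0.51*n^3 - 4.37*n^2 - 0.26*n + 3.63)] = (0.405756*n^6 + 0.124847999999993*n^5 + 3.07774800000001*n^4 - 59.206844*n^3 + 201.040014*n^2 + 2.76591*n + 56.710354)/(0.132651*n^9 - 3.409911*n^8 + 29.015379*n^7 - 77.144192*n^6 - 63.33324*n^5 + 204.190977*n^4 + 44.889517*n^3 - 172.012995*n^2 - 10.277982*n + 47.832147)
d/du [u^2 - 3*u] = 2*u - 3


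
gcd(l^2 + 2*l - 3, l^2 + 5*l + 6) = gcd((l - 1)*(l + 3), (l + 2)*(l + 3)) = l + 3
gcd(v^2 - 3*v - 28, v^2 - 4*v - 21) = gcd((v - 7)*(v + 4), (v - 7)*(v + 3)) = v - 7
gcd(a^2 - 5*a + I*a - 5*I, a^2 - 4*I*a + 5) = a + I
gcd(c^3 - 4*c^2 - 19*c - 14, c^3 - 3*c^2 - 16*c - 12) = c^2 + 3*c + 2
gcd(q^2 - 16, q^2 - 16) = q^2 - 16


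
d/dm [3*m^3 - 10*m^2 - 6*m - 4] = 9*m^2 - 20*m - 6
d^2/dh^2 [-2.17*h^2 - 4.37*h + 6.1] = -4.34000000000000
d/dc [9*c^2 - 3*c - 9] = 18*c - 3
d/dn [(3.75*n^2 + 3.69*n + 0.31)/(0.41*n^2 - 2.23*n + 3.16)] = (-9.8754*n^2 + 23.4458*n + 12.3517)/(0.1681*n^4 - 1.8286*n^3 + 7.5641*n^2 - 14.0936*n + 9.9856)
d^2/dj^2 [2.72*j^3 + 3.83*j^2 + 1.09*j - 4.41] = 16.32*j + 7.66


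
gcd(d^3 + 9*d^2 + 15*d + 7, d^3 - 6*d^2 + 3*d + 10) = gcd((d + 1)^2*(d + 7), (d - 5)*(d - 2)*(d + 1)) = d + 1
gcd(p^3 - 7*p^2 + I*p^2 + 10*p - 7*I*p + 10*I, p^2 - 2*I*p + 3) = p + I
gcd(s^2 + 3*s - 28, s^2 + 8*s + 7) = s + 7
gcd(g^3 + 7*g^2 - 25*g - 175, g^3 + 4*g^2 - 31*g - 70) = g^2 + 2*g - 35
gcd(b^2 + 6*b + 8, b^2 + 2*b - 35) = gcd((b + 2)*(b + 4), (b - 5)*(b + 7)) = 1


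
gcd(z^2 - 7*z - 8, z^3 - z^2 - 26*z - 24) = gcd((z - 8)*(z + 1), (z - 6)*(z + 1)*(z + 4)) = z + 1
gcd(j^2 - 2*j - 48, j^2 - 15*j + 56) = j - 8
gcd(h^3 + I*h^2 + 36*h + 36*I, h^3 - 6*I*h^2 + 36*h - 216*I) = h^2 + 36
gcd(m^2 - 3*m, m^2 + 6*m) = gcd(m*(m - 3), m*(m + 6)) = m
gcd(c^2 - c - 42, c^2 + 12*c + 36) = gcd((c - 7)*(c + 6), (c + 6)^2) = c + 6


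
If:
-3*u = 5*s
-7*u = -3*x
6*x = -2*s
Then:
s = 0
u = 0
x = 0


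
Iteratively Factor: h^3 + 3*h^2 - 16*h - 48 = (h - 4)*(h^2 + 7*h + 12) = (h - 4)*(h + 4)*(h + 3)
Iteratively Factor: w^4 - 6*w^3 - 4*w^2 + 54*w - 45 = (w - 3)*(w^3 - 3*w^2 - 13*w + 15) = (w - 3)*(w + 3)*(w^2 - 6*w + 5) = (w - 3)*(w - 1)*(w + 3)*(w - 5)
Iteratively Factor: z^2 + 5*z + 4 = (z + 4)*(z + 1)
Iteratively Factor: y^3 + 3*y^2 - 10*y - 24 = (y + 4)*(y^2 - y - 6) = (y - 3)*(y + 4)*(y + 2)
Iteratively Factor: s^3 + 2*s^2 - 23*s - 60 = (s - 5)*(s^2 + 7*s + 12) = (s - 5)*(s + 3)*(s + 4)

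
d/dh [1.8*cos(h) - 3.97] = -1.8*sin(h)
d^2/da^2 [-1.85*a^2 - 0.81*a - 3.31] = -3.70000000000000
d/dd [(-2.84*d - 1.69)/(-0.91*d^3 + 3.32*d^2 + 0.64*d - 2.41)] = (-5.1688*d^3 + 4.8151*d^2 + 11.2216*d + 7.926)/(0.8281*d^6 - 6.0424*d^5 + 9.8576*d^4 + 8.6358*d^3 - 15.5928*d^2 - 3.0848*d + 5.8081)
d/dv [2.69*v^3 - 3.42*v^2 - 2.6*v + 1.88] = 8.07*v^2 - 6.84*v - 2.6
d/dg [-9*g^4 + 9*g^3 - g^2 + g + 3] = -36*g^3 + 27*g^2 - 2*g + 1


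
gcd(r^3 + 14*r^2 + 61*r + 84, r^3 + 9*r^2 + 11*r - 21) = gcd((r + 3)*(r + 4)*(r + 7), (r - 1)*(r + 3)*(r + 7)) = r^2 + 10*r + 21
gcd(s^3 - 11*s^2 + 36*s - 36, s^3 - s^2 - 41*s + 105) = s - 3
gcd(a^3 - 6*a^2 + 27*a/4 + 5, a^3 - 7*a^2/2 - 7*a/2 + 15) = a - 5/2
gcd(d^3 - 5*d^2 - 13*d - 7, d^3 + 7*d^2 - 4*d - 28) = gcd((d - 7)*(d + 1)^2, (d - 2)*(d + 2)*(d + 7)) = 1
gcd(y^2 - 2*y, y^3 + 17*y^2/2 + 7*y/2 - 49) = y - 2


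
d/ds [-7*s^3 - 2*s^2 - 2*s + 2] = -21*s^2 - 4*s - 2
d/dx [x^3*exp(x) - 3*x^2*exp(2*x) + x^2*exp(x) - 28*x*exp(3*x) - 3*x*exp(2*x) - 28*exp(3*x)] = (x^3 - 6*x^2*exp(x) + 4*x^2 - 84*x*exp(2*x) - 12*x*exp(x) + 2*x - 112*exp(2*x) - 3*exp(x))*exp(x)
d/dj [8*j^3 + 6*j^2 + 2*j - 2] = 24*j^2 + 12*j + 2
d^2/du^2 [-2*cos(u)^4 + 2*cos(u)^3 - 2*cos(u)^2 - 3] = 32*sin(u)^4 - 48*sin(u)^2 - 3*cos(u)/2 - 9*cos(3*u)/2 + 12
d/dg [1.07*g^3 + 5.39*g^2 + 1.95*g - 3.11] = 3.21*g^2 + 10.78*g + 1.95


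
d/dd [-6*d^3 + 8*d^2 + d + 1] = -18*d^2 + 16*d + 1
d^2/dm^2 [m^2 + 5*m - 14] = 2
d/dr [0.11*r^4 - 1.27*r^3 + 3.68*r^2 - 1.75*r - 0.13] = 0.44*r^3 - 3.81*r^2 + 7.36*r - 1.75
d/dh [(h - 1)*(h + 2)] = 2*h + 1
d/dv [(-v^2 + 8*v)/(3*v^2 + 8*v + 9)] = 2*(-16*v^2 - 9*v + 36)/(9*v^4 + 48*v^3 + 118*v^2 + 144*v + 81)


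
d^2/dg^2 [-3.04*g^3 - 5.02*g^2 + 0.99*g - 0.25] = -18.24*g - 10.04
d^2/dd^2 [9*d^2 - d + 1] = 18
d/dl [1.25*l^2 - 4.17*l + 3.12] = 2.5*l - 4.17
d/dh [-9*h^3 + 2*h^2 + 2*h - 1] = -27*h^2 + 4*h + 2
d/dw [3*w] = 3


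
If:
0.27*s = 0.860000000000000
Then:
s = 3.19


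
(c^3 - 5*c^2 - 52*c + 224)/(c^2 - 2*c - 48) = (c^2 + 3*c - 28)/(c + 6)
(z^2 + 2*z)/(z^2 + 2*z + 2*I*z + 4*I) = z/(z + 2*I)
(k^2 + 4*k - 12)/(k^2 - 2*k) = (k + 6)/k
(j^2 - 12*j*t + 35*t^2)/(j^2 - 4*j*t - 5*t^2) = (j - 7*t)/(j + t)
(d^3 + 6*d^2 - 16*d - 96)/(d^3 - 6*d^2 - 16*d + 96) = (d + 6)/(d - 6)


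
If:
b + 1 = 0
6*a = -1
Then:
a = -1/6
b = -1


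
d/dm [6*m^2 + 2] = 12*m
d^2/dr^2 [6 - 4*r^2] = -8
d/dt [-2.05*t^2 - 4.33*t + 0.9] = -4.1*t - 4.33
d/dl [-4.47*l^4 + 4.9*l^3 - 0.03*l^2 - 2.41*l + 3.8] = -17.88*l^3 + 14.7*l^2 - 0.06*l - 2.41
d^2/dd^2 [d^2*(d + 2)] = 6*d + 4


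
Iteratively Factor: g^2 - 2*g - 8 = (g + 2)*(g - 4)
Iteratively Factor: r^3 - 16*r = (r)*(r^2 - 16) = r*(r - 4)*(r + 4)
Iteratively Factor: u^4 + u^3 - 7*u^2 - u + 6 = (u + 3)*(u^3 - 2*u^2 - u + 2) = (u - 2)*(u + 3)*(u^2 - 1) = (u - 2)*(u + 1)*(u + 3)*(u - 1)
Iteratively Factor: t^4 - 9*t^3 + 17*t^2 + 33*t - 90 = (t - 3)*(t^3 - 6*t^2 - t + 30) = (t - 5)*(t - 3)*(t^2 - t - 6) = (t - 5)*(t - 3)*(t + 2)*(t - 3)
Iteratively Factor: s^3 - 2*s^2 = (s)*(s^2 - 2*s) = s^2*(s - 2)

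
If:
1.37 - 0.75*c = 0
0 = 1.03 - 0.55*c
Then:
No Solution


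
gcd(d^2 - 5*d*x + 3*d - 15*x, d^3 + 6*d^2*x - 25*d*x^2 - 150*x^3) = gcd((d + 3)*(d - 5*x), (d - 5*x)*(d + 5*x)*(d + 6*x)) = -d + 5*x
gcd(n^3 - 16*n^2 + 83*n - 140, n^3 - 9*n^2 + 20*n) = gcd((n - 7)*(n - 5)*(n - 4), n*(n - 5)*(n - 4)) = n^2 - 9*n + 20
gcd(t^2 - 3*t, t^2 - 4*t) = t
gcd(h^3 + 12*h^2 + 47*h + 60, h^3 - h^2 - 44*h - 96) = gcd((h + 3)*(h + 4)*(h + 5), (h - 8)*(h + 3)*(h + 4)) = h^2 + 7*h + 12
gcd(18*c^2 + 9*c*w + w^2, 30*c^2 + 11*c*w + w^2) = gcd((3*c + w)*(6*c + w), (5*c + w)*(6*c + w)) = 6*c + w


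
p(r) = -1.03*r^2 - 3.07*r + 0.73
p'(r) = -2.06*r - 3.07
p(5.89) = -53.09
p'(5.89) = -15.20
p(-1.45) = 3.02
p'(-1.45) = -0.08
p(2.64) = -14.55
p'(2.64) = -8.51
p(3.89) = -26.80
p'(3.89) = -11.08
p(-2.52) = 1.93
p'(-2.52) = 2.12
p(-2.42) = 2.13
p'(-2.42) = 1.92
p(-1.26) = 2.96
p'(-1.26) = -0.47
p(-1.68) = 2.98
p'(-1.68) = 0.39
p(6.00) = -54.77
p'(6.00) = -15.43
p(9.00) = -110.33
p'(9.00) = -21.61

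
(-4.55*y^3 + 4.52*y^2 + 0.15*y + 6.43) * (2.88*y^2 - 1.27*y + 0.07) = -13.104*y^5 + 18.7961*y^4 - 5.6269*y^3 + 18.6443*y^2 - 8.1556*y + 0.4501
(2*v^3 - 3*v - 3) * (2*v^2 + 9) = 4*v^5 + 12*v^3 - 6*v^2 - 27*v - 27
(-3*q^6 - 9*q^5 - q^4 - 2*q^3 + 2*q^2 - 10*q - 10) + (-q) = -3*q^6 - 9*q^5 - q^4 - 2*q^3 + 2*q^2 - 11*q - 10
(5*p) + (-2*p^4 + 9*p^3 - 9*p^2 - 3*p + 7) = -2*p^4 + 9*p^3 - 9*p^2 + 2*p + 7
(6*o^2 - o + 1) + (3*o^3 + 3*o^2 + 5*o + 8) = 3*o^3 + 9*o^2 + 4*o + 9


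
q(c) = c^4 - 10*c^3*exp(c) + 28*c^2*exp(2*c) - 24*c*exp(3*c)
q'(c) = -10*c^3*exp(c) + 4*c^3 + 56*c^2*exp(2*c) - 30*c^2*exp(c) - 72*c*exp(3*c) + 56*c*exp(2*c) - 24*exp(3*c)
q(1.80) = -6586.88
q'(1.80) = -24596.05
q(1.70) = -4527.98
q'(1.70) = -17034.71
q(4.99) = -365056144.52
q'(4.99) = -1180071725.96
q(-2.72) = 68.91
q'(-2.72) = -80.67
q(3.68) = -4927449.49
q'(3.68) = -16527010.04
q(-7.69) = 3499.16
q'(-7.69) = -1817.76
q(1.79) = -6345.37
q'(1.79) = -23711.79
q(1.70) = -4527.98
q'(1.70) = -17034.71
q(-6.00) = 1301.36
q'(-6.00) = -861.31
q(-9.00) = 6561.90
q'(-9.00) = -2915.40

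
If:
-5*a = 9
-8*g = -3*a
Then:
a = -9/5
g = -27/40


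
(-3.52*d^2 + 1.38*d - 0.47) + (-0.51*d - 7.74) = -3.52*d^2 + 0.87*d - 8.21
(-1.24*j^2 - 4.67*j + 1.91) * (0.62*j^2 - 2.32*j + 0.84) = -0.7688*j^4 - 0.0186000000000002*j^3 + 10.977*j^2 - 8.354*j + 1.6044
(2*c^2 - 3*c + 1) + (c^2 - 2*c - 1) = 3*c^2 - 5*c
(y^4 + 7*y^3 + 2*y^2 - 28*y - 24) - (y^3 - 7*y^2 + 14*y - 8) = y^4 + 6*y^3 + 9*y^2 - 42*y - 16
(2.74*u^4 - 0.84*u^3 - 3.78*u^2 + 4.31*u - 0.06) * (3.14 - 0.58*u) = -1.5892*u^5 + 9.0908*u^4 - 0.4452*u^3 - 14.369*u^2 + 13.5682*u - 0.1884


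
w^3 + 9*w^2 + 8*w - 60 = (w - 2)*(w + 5)*(w + 6)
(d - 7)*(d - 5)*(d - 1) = d^3 - 13*d^2 + 47*d - 35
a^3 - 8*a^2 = a^2*(a - 8)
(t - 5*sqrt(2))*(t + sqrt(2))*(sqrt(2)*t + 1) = sqrt(2)*t^3 - 7*t^2 - 14*sqrt(2)*t - 10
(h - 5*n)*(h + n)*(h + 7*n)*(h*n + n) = h^4*n + 3*h^3*n^2 + h^3*n - 33*h^2*n^3 + 3*h^2*n^2 - 35*h*n^4 - 33*h*n^3 - 35*n^4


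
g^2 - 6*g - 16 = (g - 8)*(g + 2)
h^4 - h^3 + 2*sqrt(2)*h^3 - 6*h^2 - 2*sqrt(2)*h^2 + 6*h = h*(h - 1)*(h - sqrt(2))*(h + 3*sqrt(2))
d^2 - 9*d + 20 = (d - 5)*(d - 4)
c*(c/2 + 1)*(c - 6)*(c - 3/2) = c^4/2 - 11*c^3/4 - 3*c^2 + 9*c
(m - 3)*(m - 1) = m^2 - 4*m + 3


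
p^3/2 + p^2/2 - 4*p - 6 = (p/2 + 1)*(p - 3)*(p + 2)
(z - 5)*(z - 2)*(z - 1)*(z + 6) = z^4 - 2*z^3 - 31*z^2 + 92*z - 60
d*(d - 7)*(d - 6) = d^3 - 13*d^2 + 42*d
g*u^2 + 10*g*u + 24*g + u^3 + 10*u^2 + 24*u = (g + u)*(u + 4)*(u + 6)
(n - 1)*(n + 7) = n^2 + 6*n - 7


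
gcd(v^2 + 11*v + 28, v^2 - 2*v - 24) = v + 4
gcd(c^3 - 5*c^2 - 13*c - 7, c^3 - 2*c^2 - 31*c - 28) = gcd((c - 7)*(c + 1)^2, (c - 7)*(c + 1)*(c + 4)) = c^2 - 6*c - 7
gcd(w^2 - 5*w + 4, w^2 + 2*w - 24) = w - 4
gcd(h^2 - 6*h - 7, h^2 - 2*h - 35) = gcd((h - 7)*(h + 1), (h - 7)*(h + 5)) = h - 7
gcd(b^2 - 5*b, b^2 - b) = b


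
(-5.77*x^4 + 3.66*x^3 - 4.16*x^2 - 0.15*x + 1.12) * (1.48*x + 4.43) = -8.5396*x^5 - 20.1443*x^4 + 10.057*x^3 - 18.6508*x^2 + 0.9931*x + 4.9616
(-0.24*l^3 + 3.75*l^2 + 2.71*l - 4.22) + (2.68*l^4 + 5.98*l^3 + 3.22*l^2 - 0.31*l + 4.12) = 2.68*l^4 + 5.74*l^3 + 6.97*l^2 + 2.4*l - 0.0999999999999996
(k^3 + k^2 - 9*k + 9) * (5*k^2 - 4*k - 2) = 5*k^5 + k^4 - 51*k^3 + 79*k^2 - 18*k - 18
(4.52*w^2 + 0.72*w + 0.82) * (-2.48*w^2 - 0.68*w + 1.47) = -11.2096*w^4 - 4.8592*w^3 + 4.1212*w^2 + 0.5008*w + 1.2054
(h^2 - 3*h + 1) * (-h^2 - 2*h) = -h^4 + h^3 + 5*h^2 - 2*h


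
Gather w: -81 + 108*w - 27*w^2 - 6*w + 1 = -27*w^2 + 102*w - 80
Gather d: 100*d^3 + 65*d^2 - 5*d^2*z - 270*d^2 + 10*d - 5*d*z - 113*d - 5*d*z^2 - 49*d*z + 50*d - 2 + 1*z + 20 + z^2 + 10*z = 100*d^3 + d^2*(-5*z - 205) + d*(-5*z^2 - 54*z - 53) + z^2 + 11*z + 18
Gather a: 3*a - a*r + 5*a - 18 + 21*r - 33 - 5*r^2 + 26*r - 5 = a*(8 - r) - 5*r^2 + 47*r - 56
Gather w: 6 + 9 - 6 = 9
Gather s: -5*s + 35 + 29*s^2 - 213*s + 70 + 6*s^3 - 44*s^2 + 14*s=6*s^3 - 15*s^2 - 204*s + 105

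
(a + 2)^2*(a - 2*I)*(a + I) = a^4 + 4*a^3 - I*a^3 + 6*a^2 - 4*I*a^2 + 8*a - 4*I*a + 8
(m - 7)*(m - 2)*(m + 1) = m^3 - 8*m^2 + 5*m + 14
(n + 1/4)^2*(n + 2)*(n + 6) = n^4 + 17*n^3/2 + 257*n^2/16 + 13*n/2 + 3/4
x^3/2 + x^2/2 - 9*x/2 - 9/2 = (x/2 + 1/2)*(x - 3)*(x + 3)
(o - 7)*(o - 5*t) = o^2 - 5*o*t - 7*o + 35*t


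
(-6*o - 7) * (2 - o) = 6*o^2 - 5*o - 14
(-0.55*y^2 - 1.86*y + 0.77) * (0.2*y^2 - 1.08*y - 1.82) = -0.11*y^4 + 0.222*y^3 + 3.1638*y^2 + 2.5536*y - 1.4014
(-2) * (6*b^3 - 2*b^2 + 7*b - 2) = -12*b^3 + 4*b^2 - 14*b + 4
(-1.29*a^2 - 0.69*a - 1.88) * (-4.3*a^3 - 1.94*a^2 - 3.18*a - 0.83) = 5.547*a^5 + 5.4696*a^4 + 13.5248*a^3 + 6.9121*a^2 + 6.5511*a + 1.5604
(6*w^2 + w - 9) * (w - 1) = 6*w^3 - 5*w^2 - 10*w + 9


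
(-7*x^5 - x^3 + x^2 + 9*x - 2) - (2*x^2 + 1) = -7*x^5 - x^3 - x^2 + 9*x - 3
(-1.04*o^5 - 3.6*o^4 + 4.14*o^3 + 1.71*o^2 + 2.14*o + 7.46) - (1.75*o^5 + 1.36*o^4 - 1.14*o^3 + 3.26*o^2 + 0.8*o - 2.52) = -2.79*o^5 - 4.96*o^4 + 5.28*o^3 - 1.55*o^2 + 1.34*o + 9.98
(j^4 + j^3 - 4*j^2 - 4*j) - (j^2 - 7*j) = j^4 + j^3 - 5*j^2 + 3*j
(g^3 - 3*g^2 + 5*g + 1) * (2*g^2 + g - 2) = 2*g^5 - 5*g^4 + 5*g^3 + 13*g^2 - 9*g - 2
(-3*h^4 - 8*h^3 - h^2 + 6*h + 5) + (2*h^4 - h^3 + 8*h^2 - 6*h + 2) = -h^4 - 9*h^3 + 7*h^2 + 7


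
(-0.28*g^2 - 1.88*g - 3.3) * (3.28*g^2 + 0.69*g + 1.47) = -0.9184*g^4 - 6.3596*g^3 - 12.5328*g^2 - 5.0406*g - 4.851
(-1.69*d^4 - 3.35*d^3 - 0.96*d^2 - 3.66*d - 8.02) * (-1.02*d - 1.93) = 1.7238*d^5 + 6.6787*d^4 + 7.4447*d^3 + 5.586*d^2 + 15.2442*d + 15.4786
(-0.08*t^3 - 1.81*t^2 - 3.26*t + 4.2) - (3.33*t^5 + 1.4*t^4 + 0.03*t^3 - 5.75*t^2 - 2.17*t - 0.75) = -3.33*t^5 - 1.4*t^4 - 0.11*t^3 + 3.94*t^2 - 1.09*t + 4.95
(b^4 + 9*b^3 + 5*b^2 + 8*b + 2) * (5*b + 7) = 5*b^5 + 52*b^4 + 88*b^3 + 75*b^2 + 66*b + 14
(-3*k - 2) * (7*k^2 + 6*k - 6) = -21*k^3 - 32*k^2 + 6*k + 12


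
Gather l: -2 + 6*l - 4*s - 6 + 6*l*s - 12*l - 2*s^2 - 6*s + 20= l*(6*s - 6) - 2*s^2 - 10*s + 12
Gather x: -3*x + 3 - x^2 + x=-x^2 - 2*x + 3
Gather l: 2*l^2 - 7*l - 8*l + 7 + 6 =2*l^2 - 15*l + 13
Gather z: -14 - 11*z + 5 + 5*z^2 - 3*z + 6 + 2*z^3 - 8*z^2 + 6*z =2*z^3 - 3*z^2 - 8*z - 3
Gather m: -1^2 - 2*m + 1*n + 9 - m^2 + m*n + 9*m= -m^2 + m*(n + 7) + n + 8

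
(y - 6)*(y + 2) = y^2 - 4*y - 12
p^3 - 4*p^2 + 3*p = p*(p - 3)*(p - 1)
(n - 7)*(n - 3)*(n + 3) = n^3 - 7*n^2 - 9*n + 63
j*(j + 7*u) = j^2 + 7*j*u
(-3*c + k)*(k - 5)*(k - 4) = -3*c*k^2 + 27*c*k - 60*c + k^3 - 9*k^2 + 20*k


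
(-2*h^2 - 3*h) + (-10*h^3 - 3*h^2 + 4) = -10*h^3 - 5*h^2 - 3*h + 4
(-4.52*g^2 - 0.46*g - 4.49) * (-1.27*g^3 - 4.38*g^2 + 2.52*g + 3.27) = 5.7404*g^5 + 20.3818*g^4 - 3.6733*g^3 + 3.7266*g^2 - 12.819*g - 14.6823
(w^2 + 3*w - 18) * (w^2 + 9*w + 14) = w^4 + 12*w^3 + 23*w^2 - 120*w - 252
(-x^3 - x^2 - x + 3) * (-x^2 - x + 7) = x^5 + 2*x^4 - 5*x^3 - 9*x^2 - 10*x + 21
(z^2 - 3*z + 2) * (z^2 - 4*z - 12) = z^4 - 7*z^3 + 2*z^2 + 28*z - 24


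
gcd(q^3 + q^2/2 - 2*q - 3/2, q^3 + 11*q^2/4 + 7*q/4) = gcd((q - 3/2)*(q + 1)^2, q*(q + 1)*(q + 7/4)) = q + 1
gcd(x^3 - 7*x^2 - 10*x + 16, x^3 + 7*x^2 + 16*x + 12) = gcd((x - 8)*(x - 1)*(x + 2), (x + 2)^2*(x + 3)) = x + 2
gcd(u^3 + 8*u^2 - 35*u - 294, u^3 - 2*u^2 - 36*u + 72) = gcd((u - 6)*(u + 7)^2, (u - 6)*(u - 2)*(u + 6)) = u - 6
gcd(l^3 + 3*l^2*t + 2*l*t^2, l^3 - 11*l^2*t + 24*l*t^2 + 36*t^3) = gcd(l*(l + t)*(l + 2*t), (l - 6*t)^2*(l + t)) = l + t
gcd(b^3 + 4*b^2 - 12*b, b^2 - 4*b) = b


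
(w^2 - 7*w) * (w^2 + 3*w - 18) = w^4 - 4*w^3 - 39*w^2 + 126*w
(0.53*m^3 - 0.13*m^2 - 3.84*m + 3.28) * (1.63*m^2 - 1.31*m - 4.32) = 0.8639*m^5 - 0.9062*m^4 - 8.3785*m^3 + 10.9384*m^2 + 12.292*m - 14.1696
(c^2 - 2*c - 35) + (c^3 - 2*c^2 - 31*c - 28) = c^3 - c^2 - 33*c - 63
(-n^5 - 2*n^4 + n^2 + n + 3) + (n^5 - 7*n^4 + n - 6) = -9*n^4 + n^2 + 2*n - 3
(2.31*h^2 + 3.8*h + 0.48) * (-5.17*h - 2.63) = -11.9427*h^3 - 25.7213*h^2 - 12.4756*h - 1.2624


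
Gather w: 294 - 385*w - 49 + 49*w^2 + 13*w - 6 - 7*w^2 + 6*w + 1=42*w^2 - 366*w + 240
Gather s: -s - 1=-s - 1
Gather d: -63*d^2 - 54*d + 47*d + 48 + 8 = -63*d^2 - 7*d + 56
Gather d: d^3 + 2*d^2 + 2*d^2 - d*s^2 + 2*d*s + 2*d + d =d^3 + 4*d^2 + d*(-s^2 + 2*s + 3)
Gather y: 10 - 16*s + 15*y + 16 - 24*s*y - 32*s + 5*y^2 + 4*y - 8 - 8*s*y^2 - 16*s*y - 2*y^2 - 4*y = -48*s + y^2*(3 - 8*s) + y*(15 - 40*s) + 18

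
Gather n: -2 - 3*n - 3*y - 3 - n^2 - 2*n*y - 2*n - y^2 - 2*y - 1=-n^2 + n*(-2*y - 5) - y^2 - 5*y - 6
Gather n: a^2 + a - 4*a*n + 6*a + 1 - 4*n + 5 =a^2 + 7*a + n*(-4*a - 4) + 6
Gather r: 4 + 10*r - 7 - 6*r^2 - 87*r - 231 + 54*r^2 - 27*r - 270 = 48*r^2 - 104*r - 504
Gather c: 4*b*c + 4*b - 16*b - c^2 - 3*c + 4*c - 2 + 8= -12*b - c^2 + c*(4*b + 1) + 6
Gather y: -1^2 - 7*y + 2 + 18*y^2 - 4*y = 18*y^2 - 11*y + 1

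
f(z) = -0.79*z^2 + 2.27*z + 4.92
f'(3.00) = -2.47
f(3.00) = 4.62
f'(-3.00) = 7.01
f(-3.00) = -9.00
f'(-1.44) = 4.55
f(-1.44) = 0.01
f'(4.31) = -4.54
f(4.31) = 0.03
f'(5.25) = -6.02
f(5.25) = -4.94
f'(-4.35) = 9.14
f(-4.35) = -19.90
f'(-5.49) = 10.94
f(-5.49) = -31.35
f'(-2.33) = 5.95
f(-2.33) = -4.66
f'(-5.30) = 10.64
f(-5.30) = -29.30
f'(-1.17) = 4.12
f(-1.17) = 1.18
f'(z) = 2.27 - 1.58*z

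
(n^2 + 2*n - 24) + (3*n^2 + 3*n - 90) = 4*n^2 + 5*n - 114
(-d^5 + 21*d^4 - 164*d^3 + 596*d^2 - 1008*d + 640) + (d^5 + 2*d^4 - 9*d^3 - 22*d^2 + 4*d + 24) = 23*d^4 - 173*d^3 + 574*d^2 - 1004*d + 664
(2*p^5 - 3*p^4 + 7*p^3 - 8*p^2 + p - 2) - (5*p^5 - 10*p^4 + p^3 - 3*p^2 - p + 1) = -3*p^5 + 7*p^4 + 6*p^3 - 5*p^2 + 2*p - 3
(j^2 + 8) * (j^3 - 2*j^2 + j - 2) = j^5 - 2*j^4 + 9*j^3 - 18*j^2 + 8*j - 16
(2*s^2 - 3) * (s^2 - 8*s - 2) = 2*s^4 - 16*s^3 - 7*s^2 + 24*s + 6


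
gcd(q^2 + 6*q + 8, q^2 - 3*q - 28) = q + 4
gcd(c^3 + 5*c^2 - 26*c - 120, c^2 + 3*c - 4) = c + 4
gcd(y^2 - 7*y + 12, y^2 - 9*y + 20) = y - 4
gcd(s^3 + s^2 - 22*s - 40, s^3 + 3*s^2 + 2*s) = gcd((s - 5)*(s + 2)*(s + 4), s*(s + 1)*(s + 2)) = s + 2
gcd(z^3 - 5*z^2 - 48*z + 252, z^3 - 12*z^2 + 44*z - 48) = z - 6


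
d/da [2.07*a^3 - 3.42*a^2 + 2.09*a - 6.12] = 6.21*a^2 - 6.84*a + 2.09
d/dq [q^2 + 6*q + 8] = 2*q + 6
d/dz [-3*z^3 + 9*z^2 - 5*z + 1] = -9*z^2 + 18*z - 5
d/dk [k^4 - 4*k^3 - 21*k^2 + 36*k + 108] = 4*k^3 - 12*k^2 - 42*k + 36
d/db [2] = 0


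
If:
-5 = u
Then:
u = -5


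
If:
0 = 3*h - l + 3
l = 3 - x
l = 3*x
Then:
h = -1/4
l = 9/4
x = 3/4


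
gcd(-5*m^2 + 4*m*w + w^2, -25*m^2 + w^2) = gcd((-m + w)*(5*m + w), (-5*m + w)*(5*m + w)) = 5*m + w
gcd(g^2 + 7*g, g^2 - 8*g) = g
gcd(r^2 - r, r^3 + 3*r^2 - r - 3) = r - 1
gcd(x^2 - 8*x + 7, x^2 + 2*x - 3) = x - 1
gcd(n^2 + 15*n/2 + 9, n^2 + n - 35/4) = 1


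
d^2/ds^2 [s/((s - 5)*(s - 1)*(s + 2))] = 2*(3*s^5 - 12*s^4 + 23*s^3 - 60*s^2 + 120*s + 70)/(s^9 - 12*s^8 + 27*s^7 + 134*s^6 - 429*s^5 - 528*s^4 + 1637*s^3 + 270*s^2 - 2100*s + 1000)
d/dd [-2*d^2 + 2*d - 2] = 2 - 4*d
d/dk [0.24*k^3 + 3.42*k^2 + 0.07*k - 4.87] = 0.72*k^2 + 6.84*k + 0.07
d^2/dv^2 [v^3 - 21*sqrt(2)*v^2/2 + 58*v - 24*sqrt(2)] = 6*v - 21*sqrt(2)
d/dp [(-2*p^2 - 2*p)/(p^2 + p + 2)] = 4*(-2*p - 1)/(p^4 + 2*p^3 + 5*p^2 + 4*p + 4)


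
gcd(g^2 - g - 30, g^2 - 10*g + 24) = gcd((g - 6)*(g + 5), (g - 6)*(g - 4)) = g - 6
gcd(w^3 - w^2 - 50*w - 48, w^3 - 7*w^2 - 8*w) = w^2 - 7*w - 8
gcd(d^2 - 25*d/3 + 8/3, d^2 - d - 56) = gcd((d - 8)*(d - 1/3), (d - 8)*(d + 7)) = d - 8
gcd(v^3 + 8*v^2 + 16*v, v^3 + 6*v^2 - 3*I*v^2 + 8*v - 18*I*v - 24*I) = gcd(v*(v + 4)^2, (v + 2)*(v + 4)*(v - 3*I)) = v + 4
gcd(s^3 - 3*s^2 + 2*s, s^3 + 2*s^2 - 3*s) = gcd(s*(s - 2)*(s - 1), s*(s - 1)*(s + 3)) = s^2 - s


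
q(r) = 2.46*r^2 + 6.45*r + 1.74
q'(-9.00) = -37.83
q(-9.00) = 142.95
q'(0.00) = 6.45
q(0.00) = 1.74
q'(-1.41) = -0.49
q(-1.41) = -2.46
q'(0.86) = 10.68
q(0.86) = 9.11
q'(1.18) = 12.26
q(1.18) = 12.78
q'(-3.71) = -11.80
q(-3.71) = 11.67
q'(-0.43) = 4.33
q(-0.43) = -0.58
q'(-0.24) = 5.27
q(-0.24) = 0.33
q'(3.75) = 24.90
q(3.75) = 60.52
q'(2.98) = 21.11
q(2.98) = 42.81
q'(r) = 4.92*r + 6.45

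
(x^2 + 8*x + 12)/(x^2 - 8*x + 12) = (x^2 + 8*x + 12)/(x^2 - 8*x + 12)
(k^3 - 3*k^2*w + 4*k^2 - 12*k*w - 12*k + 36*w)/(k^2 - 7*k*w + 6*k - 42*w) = (-k^2 + 3*k*w + 2*k - 6*w)/(-k + 7*w)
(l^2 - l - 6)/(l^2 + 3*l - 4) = (l^2 - l - 6)/(l^2 + 3*l - 4)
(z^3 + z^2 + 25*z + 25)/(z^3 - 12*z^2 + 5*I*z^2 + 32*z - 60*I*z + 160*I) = (z^2 + z*(1 - 5*I) - 5*I)/(z^2 - 12*z + 32)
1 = 1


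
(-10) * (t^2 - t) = -10*t^2 + 10*t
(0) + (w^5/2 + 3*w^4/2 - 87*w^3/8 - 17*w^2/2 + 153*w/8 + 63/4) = w^5/2 + 3*w^4/2 - 87*w^3/8 - 17*w^2/2 + 153*w/8 + 63/4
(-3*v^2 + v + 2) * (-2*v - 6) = 6*v^3 + 16*v^2 - 10*v - 12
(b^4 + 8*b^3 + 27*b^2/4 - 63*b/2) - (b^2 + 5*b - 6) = b^4 + 8*b^3 + 23*b^2/4 - 73*b/2 + 6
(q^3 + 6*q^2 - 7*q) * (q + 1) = q^4 + 7*q^3 - q^2 - 7*q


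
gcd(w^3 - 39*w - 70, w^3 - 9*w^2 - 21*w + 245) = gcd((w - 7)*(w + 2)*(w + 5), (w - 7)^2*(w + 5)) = w^2 - 2*w - 35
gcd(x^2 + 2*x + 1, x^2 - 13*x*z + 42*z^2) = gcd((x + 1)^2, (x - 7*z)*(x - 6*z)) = 1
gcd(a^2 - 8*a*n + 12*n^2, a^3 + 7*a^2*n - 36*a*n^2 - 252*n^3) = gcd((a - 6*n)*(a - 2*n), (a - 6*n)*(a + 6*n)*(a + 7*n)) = a - 6*n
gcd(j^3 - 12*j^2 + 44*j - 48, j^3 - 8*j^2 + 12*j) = j^2 - 8*j + 12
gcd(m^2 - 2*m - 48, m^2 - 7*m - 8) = m - 8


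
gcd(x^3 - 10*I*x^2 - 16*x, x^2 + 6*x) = x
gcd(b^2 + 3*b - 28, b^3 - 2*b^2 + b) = 1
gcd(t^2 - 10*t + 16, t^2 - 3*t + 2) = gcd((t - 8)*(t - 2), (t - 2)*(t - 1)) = t - 2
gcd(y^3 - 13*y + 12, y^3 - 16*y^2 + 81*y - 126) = y - 3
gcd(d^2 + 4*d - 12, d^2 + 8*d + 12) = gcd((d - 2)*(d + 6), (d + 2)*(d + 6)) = d + 6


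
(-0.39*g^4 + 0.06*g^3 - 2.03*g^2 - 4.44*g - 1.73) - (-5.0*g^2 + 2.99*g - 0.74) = -0.39*g^4 + 0.06*g^3 + 2.97*g^2 - 7.43*g - 0.99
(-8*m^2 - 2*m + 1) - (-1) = -8*m^2 - 2*m + 2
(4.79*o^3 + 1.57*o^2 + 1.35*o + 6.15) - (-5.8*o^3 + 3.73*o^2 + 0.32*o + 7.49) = 10.59*o^3 - 2.16*o^2 + 1.03*o - 1.34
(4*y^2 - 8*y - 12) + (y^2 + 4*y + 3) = 5*y^2 - 4*y - 9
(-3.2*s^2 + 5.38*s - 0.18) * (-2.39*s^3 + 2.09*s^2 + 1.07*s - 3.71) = 7.648*s^5 - 19.5462*s^4 + 8.2504*s^3 + 17.2524*s^2 - 20.1524*s + 0.6678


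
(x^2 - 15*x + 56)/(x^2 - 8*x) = (x - 7)/x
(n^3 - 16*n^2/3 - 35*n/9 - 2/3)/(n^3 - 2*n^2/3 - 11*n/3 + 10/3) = (9*n^3 - 48*n^2 - 35*n - 6)/(3*(3*n^3 - 2*n^2 - 11*n + 10))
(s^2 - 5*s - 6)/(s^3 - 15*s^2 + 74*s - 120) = (s + 1)/(s^2 - 9*s + 20)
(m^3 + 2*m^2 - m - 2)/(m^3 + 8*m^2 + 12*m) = (m^2 - 1)/(m*(m + 6))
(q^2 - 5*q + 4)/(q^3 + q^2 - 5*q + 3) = (q - 4)/(q^2 + 2*q - 3)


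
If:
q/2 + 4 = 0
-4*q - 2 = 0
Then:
No Solution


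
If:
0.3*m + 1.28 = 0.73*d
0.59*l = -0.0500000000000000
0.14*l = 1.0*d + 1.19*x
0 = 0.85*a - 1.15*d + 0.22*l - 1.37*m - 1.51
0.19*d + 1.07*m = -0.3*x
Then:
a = 4.40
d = 1.80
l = -0.08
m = 0.11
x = -1.52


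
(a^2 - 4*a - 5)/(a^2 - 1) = (a - 5)/(a - 1)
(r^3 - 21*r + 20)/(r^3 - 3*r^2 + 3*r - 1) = (r^2 + r - 20)/(r^2 - 2*r + 1)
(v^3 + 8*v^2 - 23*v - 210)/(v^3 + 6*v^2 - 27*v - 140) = (v + 6)/(v + 4)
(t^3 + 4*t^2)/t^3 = (t + 4)/t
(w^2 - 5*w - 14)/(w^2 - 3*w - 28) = (w + 2)/(w + 4)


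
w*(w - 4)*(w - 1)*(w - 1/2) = w^4 - 11*w^3/2 + 13*w^2/2 - 2*w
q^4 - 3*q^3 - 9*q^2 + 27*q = q*(q - 3)^2*(q + 3)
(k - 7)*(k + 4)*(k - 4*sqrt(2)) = k^3 - 4*sqrt(2)*k^2 - 3*k^2 - 28*k + 12*sqrt(2)*k + 112*sqrt(2)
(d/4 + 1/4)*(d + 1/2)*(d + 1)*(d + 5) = d^4/4 + 15*d^3/8 + 29*d^2/8 + 21*d/8 + 5/8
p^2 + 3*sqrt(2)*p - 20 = (p - 2*sqrt(2))*(p + 5*sqrt(2))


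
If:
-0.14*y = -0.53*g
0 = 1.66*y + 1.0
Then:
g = -0.16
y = -0.60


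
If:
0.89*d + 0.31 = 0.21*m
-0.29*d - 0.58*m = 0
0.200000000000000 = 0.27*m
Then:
No Solution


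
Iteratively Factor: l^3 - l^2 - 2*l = (l)*(l^2 - l - 2) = l*(l + 1)*(l - 2)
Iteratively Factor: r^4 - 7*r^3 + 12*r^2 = (r)*(r^3 - 7*r^2 + 12*r) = r*(r - 4)*(r^2 - 3*r) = r*(r - 4)*(r - 3)*(r)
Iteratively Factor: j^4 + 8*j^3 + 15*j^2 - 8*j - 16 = (j + 4)*(j^3 + 4*j^2 - j - 4) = (j - 1)*(j + 4)*(j^2 + 5*j + 4) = (j - 1)*(j + 4)^2*(j + 1)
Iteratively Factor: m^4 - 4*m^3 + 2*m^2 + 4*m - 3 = (m - 1)*(m^3 - 3*m^2 - m + 3) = (m - 3)*(m - 1)*(m^2 - 1) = (m - 3)*(m - 1)*(m + 1)*(m - 1)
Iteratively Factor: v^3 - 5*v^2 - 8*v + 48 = (v - 4)*(v^2 - v - 12) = (v - 4)*(v + 3)*(v - 4)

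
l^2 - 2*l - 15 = (l - 5)*(l + 3)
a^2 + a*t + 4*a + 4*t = (a + 4)*(a + t)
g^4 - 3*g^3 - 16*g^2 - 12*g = g*(g - 6)*(g + 1)*(g + 2)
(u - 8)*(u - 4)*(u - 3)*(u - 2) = u^4 - 17*u^3 + 98*u^2 - 232*u + 192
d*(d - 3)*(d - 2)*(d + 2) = d^4 - 3*d^3 - 4*d^2 + 12*d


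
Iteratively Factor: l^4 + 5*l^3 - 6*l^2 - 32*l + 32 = (l - 1)*(l^3 + 6*l^2 - 32) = (l - 2)*(l - 1)*(l^2 + 8*l + 16) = (l - 2)*(l - 1)*(l + 4)*(l + 4)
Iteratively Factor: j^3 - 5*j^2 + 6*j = (j - 3)*(j^2 - 2*j) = (j - 3)*(j - 2)*(j)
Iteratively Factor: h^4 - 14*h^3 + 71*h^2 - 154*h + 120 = (h - 4)*(h^3 - 10*h^2 + 31*h - 30) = (h - 4)*(h - 3)*(h^2 - 7*h + 10) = (h - 5)*(h - 4)*(h - 3)*(h - 2)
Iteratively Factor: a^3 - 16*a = (a + 4)*(a^2 - 4*a) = a*(a + 4)*(a - 4)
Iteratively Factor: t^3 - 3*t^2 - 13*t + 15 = (t + 3)*(t^2 - 6*t + 5) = (t - 1)*(t + 3)*(t - 5)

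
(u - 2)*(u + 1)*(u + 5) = u^3 + 4*u^2 - 7*u - 10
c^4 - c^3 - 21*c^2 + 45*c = c*(c - 3)^2*(c + 5)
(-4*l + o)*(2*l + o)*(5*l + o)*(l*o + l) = -40*l^4*o - 40*l^4 - 18*l^3*o^2 - 18*l^3*o + 3*l^2*o^3 + 3*l^2*o^2 + l*o^4 + l*o^3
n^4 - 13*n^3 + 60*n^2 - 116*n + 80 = (n - 5)*(n - 4)*(n - 2)^2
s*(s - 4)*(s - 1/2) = s^3 - 9*s^2/2 + 2*s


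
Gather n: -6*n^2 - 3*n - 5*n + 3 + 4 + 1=-6*n^2 - 8*n + 8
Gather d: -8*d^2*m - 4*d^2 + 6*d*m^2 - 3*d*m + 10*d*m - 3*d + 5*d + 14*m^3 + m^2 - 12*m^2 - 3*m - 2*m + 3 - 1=d^2*(-8*m - 4) + d*(6*m^2 + 7*m + 2) + 14*m^3 - 11*m^2 - 5*m + 2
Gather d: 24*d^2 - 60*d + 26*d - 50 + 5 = 24*d^2 - 34*d - 45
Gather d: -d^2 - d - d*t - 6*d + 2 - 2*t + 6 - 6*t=-d^2 + d*(-t - 7) - 8*t + 8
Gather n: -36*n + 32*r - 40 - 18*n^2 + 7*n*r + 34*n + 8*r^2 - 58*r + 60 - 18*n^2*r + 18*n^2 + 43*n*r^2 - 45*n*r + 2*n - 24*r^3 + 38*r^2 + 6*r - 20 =-18*n^2*r + n*(43*r^2 - 38*r) - 24*r^3 + 46*r^2 - 20*r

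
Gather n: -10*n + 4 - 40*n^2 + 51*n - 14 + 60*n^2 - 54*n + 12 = 20*n^2 - 13*n + 2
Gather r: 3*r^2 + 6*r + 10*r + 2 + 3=3*r^2 + 16*r + 5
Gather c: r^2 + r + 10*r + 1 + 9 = r^2 + 11*r + 10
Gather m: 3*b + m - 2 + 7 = 3*b + m + 5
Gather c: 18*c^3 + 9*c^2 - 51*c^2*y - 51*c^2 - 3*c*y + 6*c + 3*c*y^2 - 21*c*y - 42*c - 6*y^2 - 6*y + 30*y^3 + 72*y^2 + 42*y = 18*c^3 + c^2*(-51*y - 42) + c*(3*y^2 - 24*y - 36) + 30*y^3 + 66*y^2 + 36*y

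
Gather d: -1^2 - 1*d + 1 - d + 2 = 2 - 2*d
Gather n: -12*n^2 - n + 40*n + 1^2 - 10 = -12*n^2 + 39*n - 9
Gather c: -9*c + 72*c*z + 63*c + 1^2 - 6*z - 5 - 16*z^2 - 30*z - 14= c*(72*z + 54) - 16*z^2 - 36*z - 18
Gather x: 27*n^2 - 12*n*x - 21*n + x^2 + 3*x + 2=27*n^2 - 21*n + x^2 + x*(3 - 12*n) + 2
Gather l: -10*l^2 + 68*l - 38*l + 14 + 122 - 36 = -10*l^2 + 30*l + 100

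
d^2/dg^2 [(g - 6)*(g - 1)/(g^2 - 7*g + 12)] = 12*(-3*g^2 + 21*g - 37)/(g^6 - 21*g^5 + 183*g^4 - 847*g^3 + 2196*g^2 - 3024*g + 1728)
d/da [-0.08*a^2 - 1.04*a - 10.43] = -0.16*a - 1.04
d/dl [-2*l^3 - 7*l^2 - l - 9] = -6*l^2 - 14*l - 1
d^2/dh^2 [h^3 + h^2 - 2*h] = 6*h + 2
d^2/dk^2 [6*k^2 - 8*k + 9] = 12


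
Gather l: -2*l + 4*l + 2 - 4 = 2*l - 2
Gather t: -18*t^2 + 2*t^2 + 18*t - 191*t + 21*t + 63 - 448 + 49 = -16*t^2 - 152*t - 336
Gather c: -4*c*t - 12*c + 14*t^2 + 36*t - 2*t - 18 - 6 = c*(-4*t - 12) + 14*t^2 + 34*t - 24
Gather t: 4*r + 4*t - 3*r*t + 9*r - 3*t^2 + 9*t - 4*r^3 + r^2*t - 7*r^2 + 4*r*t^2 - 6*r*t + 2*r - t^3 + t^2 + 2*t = -4*r^3 - 7*r^2 + 15*r - t^3 + t^2*(4*r - 2) + t*(r^2 - 9*r + 15)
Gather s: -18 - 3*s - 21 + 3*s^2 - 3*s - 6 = 3*s^2 - 6*s - 45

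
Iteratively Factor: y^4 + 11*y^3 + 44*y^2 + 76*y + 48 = (y + 2)*(y^3 + 9*y^2 + 26*y + 24) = (y + 2)*(y + 4)*(y^2 + 5*y + 6) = (y + 2)^2*(y + 4)*(y + 3)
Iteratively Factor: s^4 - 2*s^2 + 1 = (s + 1)*(s^3 - s^2 - s + 1) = (s - 1)*(s + 1)*(s^2 - 1) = (s - 1)*(s + 1)^2*(s - 1)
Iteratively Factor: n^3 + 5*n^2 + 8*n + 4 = (n + 2)*(n^2 + 3*n + 2) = (n + 1)*(n + 2)*(n + 2)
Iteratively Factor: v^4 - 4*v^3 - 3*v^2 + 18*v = (v)*(v^3 - 4*v^2 - 3*v + 18) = v*(v + 2)*(v^2 - 6*v + 9) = v*(v - 3)*(v + 2)*(v - 3)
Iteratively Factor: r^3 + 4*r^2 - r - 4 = (r - 1)*(r^2 + 5*r + 4) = (r - 1)*(r + 1)*(r + 4)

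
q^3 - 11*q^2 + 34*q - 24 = (q - 6)*(q - 4)*(q - 1)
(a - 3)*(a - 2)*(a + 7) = a^3 + 2*a^2 - 29*a + 42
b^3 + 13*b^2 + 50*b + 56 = (b + 2)*(b + 4)*(b + 7)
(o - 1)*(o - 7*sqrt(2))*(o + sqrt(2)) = o^3 - 6*sqrt(2)*o^2 - o^2 - 14*o + 6*sqrt(2)*o + 14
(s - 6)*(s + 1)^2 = s^3 - 4*s^2 - 11*s - 6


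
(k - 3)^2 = k^2 - 6*k + 9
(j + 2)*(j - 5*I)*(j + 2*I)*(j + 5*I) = j^4 + 2*j^3 + 2*I*j^3 + 25*j^2 + 4*I*j^2 + 50*j + 50*I*j + 100*I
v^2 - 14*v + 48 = (v - 8)*(v - 6)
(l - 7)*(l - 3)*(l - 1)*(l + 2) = l^4 - 9*l^3 + 9*l^2 + 41*l - 42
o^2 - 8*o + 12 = (o - 6)*(o - 2)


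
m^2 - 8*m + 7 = (m - 7)*(m - 1)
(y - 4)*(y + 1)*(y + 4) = y^3 + y^2 - 16*y - 16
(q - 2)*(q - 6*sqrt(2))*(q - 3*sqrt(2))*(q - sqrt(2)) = q^4 - 10*sqrt(2)*q^3 - 2*q^3 + 20*sqrt(2)*q^2 + 54*q^2 - 108*q - 36*sqrt(2)*q + 72*sqrt(2)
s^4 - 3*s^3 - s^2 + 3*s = s*(s - 3)*(s - 1)*(s + 1)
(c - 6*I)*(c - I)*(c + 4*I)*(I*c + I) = I*c^4 + 3*c^3 + I*c^3 + 3*c^2 + 22*I*c^2 + 24*c + 22*I*c + 24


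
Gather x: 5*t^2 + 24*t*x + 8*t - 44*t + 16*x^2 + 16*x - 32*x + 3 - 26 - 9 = 5*t^2 - 36*t + 16*x^2 + x*(24*t - 16) - 32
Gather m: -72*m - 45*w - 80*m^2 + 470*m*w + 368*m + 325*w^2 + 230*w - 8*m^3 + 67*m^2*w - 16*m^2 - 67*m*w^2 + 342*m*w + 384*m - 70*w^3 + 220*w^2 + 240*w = -8*m^3 + m^2*(67*w - 96) + m*(-67*w^2 + 812*w + 680) - 70*w^3 + 545*w^2 + 425*w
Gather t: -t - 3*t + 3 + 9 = 12 - 4*t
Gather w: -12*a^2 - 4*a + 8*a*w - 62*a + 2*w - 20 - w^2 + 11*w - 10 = -12*a^2 - 66*a - w^2 + w*(8*a + 13) - 30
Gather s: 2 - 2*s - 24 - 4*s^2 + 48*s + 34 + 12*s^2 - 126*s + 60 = 8*s^2 - 80*s + 72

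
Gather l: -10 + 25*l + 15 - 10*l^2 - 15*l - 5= -10*l^2 + 10*l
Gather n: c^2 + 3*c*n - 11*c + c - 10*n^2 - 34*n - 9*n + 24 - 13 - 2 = c^2 - 10*c - 10*n^2 + n*(3*c - 43) + 9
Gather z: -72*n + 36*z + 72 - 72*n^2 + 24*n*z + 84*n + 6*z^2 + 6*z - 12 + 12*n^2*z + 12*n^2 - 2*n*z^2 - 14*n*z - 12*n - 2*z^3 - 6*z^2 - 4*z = -60*n^2 - 2*n*z^2 - 2*z^3 + z*(12*n^2 + 10*n + 38) + 60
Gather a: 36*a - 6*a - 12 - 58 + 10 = 30*a - 60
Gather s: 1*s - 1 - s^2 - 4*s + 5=-s^2 - 3*s + 4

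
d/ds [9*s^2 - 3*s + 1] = 18*s - 3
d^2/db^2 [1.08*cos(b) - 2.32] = -1.08*cos(b)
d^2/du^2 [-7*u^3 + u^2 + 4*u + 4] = 2 - 42*u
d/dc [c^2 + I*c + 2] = 2*c + I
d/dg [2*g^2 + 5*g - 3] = 4*g + 5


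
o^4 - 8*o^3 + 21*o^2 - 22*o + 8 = (o - 4)*(o - 2)*(o - 1)^2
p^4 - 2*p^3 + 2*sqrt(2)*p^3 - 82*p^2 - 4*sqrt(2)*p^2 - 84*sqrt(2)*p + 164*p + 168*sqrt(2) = (p - 2)*(p - 6*sqrt(2))*(p + sqrt(2))*(p + 7*sqrt(2))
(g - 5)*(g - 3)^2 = g^3 - 11*g^2 + 39*g - 45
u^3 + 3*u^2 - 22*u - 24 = (u - 4)*(u + 1)*(u + 6)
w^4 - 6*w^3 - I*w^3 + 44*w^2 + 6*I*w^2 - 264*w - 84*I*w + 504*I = (w - 6)*(w - 6*I)*(w - 2*I)*(w + 7*I)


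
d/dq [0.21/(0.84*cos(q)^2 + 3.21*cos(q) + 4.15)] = (0.3528*cos(q) + 0.6741)*sin(q)/(0.84*cos(q)^2 + 3.21*cos(q) + 4.15)^2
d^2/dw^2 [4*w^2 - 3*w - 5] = 8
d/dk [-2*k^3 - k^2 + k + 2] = -6*k^2 - 2*k + 1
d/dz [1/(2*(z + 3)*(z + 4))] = (-z - 7/2)/(z^4 + 14*z^3 + 73*z^2 + 168*z + 144)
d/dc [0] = 0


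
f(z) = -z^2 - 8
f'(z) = -2*z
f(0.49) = -8.24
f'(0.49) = -0.98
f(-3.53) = -20.46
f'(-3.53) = 7.06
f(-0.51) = -8.26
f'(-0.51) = 1.02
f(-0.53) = -8.28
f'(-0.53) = 1.06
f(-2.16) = -12.67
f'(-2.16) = 4.32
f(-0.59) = -8.35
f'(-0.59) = 1.18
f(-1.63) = -10.66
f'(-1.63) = 3.26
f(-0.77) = -8.59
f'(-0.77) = 1.54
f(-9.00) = -89.00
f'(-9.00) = 18.00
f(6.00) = -44.00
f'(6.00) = -12.00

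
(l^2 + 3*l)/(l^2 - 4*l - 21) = l/(l - 7)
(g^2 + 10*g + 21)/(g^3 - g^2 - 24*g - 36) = (g + 7)/(g^2 - 4*g - 12)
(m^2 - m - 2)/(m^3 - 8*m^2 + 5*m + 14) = 1/(m - 7)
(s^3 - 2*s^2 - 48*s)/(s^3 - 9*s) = (s^2 - 2*s - 48)/(s^2 - 9)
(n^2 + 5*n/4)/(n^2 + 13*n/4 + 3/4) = n*(4*n + 5)/(4*n^2 + 13*n + 3)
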